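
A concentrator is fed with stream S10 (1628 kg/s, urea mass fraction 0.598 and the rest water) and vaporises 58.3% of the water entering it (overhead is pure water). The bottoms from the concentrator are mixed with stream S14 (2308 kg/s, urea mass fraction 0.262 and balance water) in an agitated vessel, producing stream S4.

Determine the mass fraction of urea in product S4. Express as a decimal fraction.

0.444

Vapour removed = 0.583×0.402×1628 = 381.55 kg/s; concentrate = 1246.5 kg/s.
urea reaching the mixer = 973.54 (from concentrate) + 2308×0.262 = 1578.2 kg/s.
Product flow = 1246.5 + 2308 = 3554.5 kg/s; urea fraction = 0.444.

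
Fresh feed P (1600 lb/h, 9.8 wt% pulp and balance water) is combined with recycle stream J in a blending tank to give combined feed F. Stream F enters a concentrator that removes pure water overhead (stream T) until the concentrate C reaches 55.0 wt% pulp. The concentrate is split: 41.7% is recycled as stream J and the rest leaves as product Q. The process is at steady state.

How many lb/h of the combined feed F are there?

Overall pulp balance (none leaves overhead): pulp in fresh feed = pulp in product, i.e. 1600×0.098 = (1−0.417)·C·0.550.
C = 156.8/(0.550×0.583) = 489.01 lb/h.
Recycle J = 0.417×489.01 = 203.92 lb/h.
Combined feed F = 1600 + 203.92 = 1803.9 lb/h.

1804 lb/h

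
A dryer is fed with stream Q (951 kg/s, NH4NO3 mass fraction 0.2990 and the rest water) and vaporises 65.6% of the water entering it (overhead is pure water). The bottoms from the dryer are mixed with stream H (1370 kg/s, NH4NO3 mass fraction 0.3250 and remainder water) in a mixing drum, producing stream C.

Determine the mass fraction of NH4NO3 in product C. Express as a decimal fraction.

0.3873

Vapour removed = 0.656×0.701×951 = 437.32 kg/s; concentrate = 513.68 kg/s.
NH4NO3 reaching the mixer = 284.35 (from concentrate) + 1370×0.325 = 729.6 kg/s.
Product flow = 513.68 + 1370 = 1883.7 kg/s; NH4NO3 fraction = 0.3873.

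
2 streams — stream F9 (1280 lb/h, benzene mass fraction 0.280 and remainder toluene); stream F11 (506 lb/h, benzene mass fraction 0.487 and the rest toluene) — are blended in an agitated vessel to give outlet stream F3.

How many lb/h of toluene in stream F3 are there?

toluene out = toluene in = 1280×0.720 + 506×0.513 = 1181.2 lb/h.

1181 lb/h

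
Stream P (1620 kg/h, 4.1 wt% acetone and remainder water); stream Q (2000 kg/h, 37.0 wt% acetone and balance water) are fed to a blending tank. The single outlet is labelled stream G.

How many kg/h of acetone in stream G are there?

806.4 kg/h

acetone out = acetone in = 1620×0.041 + 2000×0.370 = 806.42 kg/h.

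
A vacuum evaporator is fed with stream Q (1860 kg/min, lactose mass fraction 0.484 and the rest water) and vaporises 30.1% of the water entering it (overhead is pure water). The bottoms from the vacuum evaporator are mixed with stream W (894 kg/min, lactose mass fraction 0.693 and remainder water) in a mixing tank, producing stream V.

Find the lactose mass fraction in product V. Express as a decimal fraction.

Vapour removed = 0.301×0.516×1860 = 288.89 kg/min; concentrate = 1571.1 kg/min.
lactose reaching the mixer = 900.24 (from concentrate) + 894×0.693 = 1519.8 kg/min.
Product flow = 1571.1 + 894 = 2465.1 kg/min; lactose fraction = 0.617.

0.617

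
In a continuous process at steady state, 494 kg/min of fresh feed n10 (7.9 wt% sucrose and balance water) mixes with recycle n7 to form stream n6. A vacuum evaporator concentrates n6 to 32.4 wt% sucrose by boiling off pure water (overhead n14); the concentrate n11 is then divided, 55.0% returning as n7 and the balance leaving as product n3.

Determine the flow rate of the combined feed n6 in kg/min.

Overall sucrose balance (none leaves overhead): sucrose in fresh feed = sucrose in product, i.e. 494×0.079 = (1−0.550)·n11·0.324.
n11 = 39.026/(0.324×0.450) = 267.67 kg/min.
Recycle n7 = 0.550×267.67 = 147.22 kg/min.
Combined feed n6 = 494 + 147.22 = 641.22 kg/min.

641.2 kg/min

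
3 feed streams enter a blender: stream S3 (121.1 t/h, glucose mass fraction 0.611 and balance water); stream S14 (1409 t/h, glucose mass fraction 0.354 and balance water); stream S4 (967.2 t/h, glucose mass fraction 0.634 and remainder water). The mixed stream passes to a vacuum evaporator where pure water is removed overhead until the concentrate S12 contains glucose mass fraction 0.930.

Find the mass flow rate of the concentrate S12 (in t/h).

glucose entering = 121.1×0.611 + 1409×0.354 + 967.2×0.634 = 1186 t/h.
All glucose reports to S12, so S12 = 1186/0.930 = 1275.3 t/h.

1275 t/h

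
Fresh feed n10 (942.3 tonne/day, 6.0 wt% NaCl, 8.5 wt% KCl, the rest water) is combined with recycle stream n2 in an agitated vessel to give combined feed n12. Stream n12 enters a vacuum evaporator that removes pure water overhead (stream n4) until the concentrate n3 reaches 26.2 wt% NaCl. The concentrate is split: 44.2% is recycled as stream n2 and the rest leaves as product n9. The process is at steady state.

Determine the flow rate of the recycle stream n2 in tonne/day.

170.9 tonne/day

Overall NaCl balance (none leaves overhead): NaCl in fresh feed = NaCl in product, i.e. 942.3×0.060 = (1−0.442)·n3·0.262.
n3 = 56.538/(0.262×0.558) = 386.73 tonne/day.
Recycle n2 = 0.442×386.73 = 170.93 tonne/day.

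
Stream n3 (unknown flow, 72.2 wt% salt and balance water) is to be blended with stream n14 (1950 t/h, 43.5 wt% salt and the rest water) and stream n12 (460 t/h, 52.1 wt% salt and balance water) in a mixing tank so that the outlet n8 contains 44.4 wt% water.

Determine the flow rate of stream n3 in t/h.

1518 t/h

Let n3 be the unknown flow. Total out = 2410 + n3.
water balance: 1322.1 + 0.278·n3 = 0.444·(2410 + n3)
(0.278 − 0.444)·n3 = 0.444×2410 − 1322.1 = -252.05
n3 = -252.05 / -0.166 = 1518.4 t/h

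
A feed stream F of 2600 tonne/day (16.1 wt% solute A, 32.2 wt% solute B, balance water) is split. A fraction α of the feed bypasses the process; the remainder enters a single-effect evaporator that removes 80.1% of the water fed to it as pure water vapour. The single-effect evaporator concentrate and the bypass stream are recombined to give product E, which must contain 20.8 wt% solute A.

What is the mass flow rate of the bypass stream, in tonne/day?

All 2600×0.161 = 418.6 tonne/day of solute A reaches E, so E = 418.6/0.208 = 2012.5 tonne/day and vapour = 587.5 tonne/day.
The evaporator receives (1−α)·2600 of feed at 0.517 water and removes 0.801 of that water:
0.801×0.517×(1−α)×2600 = 587.5
(1−α) = 587.5/1076.7 = 0.5456;  α = 0.4544.
Bypass flow = 0.4544×2600 = 1181.3 tonne/day.

1181 tonne/day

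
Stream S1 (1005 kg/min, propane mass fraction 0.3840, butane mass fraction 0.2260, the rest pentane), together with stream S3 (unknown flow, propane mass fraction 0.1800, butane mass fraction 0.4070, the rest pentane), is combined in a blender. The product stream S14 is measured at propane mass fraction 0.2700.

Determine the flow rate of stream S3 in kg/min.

Let S3 be the unknown flow. Total out = 1005 + S3.
propane balance: 385.92 + 0.180·S3 = 0.270·(1005 + S3)
(0.180 − 0.270)·S3 = 0.270×1005 − 385.92 = -114.57
S3 = -114.57 / -0.090 = 1273 kg/min

1273 kg/min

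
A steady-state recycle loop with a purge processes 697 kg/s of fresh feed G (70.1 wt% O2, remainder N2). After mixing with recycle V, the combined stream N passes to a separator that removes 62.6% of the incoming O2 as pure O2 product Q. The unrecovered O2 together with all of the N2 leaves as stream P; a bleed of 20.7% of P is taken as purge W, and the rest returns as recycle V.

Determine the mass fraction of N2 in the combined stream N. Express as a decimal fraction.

0.592

N2 enters only via G and leaves only via the purge: 697×0.299 = 0.207×(N2 in P), and the separator passes all N2, so N2 in N = N2 in P = 1006.8 kg/s.
O2 in N: m_A = 697×0.701 + (1−0.207)·(1−0.626)·m_A, so m_A = 488.6/0.7034 = 694.6 kg/s.
N = 694.6 + 1006.8 = 1701.4 kg/s.
N2 fraction in N = 1006.8/1701.4 = 0.592.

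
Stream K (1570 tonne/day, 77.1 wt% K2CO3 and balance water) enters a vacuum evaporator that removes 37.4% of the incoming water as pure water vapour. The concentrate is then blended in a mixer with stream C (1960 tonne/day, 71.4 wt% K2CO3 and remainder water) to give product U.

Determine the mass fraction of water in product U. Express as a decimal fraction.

Vapour removed = 0.374×0.229×1570 = 134.46 tonne/day; concentrate = 1435.5 tonne/day.
water reaching the mixer = 225.07 (from concentrate) + 1960×0.286 = 785.63 tonne/day.
Product flow = 1435.5 + 1960 = 3395.5 tonne/day; water fraction = 0.2314.

0.2314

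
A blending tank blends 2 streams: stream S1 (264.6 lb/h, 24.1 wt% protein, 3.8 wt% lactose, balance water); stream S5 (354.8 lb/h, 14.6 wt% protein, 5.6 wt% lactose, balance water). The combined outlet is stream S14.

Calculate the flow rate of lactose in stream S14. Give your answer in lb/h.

lactose out = lactose in = 264.6×0.038 + 354.8×0.056 = 29.924 lb/h.

29.92 lb/h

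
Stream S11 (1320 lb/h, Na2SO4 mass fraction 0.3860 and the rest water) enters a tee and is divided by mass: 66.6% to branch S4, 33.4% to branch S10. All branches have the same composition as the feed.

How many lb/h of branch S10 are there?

Branch S10 flow = 0.334×1320 = 440.88 lb/h.

440.9 lb/h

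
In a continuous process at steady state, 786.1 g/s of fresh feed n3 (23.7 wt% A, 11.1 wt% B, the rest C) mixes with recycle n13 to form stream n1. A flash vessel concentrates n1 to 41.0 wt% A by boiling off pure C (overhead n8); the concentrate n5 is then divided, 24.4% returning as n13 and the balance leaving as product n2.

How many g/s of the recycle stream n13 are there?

Overall A balance (none leaves overhead): A in fresh feed = A in product, i.e. 786.1×0.237 = (1−0.244)·n5·0.410.
n5 = 186.31/(0.410×0.756) = 601.06 g/s.
Recycle n13 = 0.244×601.06 = 146.66 g/s.

146.7 g/s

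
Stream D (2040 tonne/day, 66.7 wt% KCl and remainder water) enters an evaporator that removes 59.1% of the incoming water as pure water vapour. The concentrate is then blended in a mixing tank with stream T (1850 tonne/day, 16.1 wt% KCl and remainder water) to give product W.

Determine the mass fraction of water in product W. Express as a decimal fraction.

0.525

Vapour removed = 0.591×0.333×2040 = 401.48 tonne/day; concentrate = 1638.5 tonne/day.
water reaching the mixer = 277.84 (from concentrate) + 1850×0.839 = 1830 tonne/day.
Product flow = 1638.5 + 1850 = 3488.5 tonne/day; water fraction = 0.525.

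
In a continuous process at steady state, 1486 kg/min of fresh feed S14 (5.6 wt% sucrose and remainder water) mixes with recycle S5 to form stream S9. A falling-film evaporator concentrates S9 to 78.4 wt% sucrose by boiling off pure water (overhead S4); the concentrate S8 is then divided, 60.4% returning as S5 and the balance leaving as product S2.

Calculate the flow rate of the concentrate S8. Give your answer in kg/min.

268 kg/min

Overall sucrose balance (none leaves overhead): sucrose in fresh feed = sucrose in product, i.e. 1486×0.056 = (1−0.604)·S8·0.784.
S8 = 83.216/(0.784×0.396) = 268.04 kg/min.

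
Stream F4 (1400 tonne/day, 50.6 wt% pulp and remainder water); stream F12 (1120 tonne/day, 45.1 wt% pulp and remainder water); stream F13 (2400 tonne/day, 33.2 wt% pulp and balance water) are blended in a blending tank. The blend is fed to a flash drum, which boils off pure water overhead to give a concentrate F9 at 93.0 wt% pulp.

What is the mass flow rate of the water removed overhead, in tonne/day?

2758 tonne/day

pulp entering = 1400×0.506 + 1120×0.451 + 2400×0.332 = 2010.3 tonne/day.
All pulp reports to F9, so F9 = 2010.3/0.930 = 2161.6 tonne/day.
Total feed = 4920 tonne/day; overhead = 4920 − 2161.6 = 2758.4 tonne/day.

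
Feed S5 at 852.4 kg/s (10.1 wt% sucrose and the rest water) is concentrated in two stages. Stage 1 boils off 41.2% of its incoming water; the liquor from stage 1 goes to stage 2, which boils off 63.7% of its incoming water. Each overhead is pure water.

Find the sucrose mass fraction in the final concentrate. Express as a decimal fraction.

0.345

water in feed = 852.4×0.899 = 766.31 kg/s.
After stage 1: water left = (1−0.412)×766.31 = 450.59; stream total = 536.68 kg/s.
After stage 2: water left = (1−0.637)×450.59 = 163.56; final concentrate = 249.66 kg/s.
sucrose fraction = 86.092/249.66 = 0.345.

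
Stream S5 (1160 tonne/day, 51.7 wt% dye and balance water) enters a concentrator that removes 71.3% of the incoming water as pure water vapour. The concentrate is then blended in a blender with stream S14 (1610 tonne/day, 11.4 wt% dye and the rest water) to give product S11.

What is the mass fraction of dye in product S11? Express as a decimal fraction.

Vapour removed = 0.713×0.483×1160 = 399.48 tonne/day; concentrate = 760.52 tonne/day.
dye reaching the mixer = 599.72 (from concentrate) + 1610×0.114 = 783.26 tonne/day.
Product flow = 760.52 + 1610 = 2370.5 tonne/day; dye fraction = 0.330.

0.330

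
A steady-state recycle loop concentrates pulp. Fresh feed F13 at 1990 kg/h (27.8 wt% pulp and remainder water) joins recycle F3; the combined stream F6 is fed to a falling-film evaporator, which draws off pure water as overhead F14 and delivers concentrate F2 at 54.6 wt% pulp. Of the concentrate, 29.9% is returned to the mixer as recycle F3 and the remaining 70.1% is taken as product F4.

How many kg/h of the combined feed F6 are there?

2422 kg/h

Overall pulp balance (none leaves overhead): pulp in fresh feed = pulp in product, i.e. 1990×0.278 = (1−0.299)·F2·0.546.
F2 = 553.22/(0.546×0.701) = 1445.4 kg/h.
Recycle F3 = 0.299×1445.4 = 432.17 kg/h.
Combined feed F6 = 1990 + 432.17 = 2422.2 kg/h.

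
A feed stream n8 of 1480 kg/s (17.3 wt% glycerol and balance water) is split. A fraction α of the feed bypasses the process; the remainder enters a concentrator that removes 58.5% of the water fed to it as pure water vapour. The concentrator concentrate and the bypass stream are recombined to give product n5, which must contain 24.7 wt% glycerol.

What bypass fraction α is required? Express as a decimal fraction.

All 1480×0.173 = 256.04 kg/s of glycerol reaches n5, so n5 = 256.04/0.247 = 1036.6 kg/s and vapour = 443.4 kg/s.
The evaporator receives (1−α)·1480 of feed at 0.827 water and removes 0.585 of that water:
0.585×0.827×(1−α)×1480 = 443.4
(1−α) = 443.4/716.02 = 0.6193;  α = 0.3807.

0.381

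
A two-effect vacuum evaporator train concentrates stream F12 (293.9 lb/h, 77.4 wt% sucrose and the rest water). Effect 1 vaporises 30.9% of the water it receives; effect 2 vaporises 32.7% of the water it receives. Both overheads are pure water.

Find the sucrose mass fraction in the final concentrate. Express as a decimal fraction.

0.880

water in feed = 293.9×0.226 = 66.421 lb/h.
After stage 1: water left = (1−0.309)×66.421 = 45.897; stream total = 273.38 lb/h.
After stage 2: water left = (1−0.327)×45.897 = 30.889; final concentrate = 258.37 lb/h.
sucrose fraction = 227.48/258.37 = 0.880.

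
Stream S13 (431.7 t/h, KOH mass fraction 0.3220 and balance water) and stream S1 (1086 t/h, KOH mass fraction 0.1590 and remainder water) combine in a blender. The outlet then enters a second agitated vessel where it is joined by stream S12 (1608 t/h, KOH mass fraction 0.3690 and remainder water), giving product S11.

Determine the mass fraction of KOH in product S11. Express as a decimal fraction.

0.2895

Overall, product flow = 3125.7 t/h.
KOH in = 431.7×0.322 + 1086×0.159 + 1608×0.369 = 905.03 t/h.
KOH fraction in S11 = 0.2895.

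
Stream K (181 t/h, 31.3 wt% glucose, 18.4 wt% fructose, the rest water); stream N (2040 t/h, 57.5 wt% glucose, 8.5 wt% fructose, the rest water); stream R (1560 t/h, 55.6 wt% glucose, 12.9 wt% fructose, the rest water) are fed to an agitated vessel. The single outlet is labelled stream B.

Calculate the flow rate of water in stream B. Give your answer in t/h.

1276 t/h

water out = water in = 181×0.503 + 2040×0.340 + 1560×0.315 = 1276 t/h.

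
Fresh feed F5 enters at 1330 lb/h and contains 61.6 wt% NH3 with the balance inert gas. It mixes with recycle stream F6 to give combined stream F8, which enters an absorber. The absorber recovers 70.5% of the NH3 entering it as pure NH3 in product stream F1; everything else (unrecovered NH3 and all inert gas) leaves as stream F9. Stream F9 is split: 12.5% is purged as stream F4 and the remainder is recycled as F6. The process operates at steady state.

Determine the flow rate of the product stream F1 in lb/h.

NH3 in F8: m_A = 1330×0.616 + (1−0.125)·(1−0.705)·m_A, so m_A = 819.28/0.7419 = 1104.3 lb/h.
Product F1 = 0.705×1104.3 = 778.56 lb/h.

778.6 lb/h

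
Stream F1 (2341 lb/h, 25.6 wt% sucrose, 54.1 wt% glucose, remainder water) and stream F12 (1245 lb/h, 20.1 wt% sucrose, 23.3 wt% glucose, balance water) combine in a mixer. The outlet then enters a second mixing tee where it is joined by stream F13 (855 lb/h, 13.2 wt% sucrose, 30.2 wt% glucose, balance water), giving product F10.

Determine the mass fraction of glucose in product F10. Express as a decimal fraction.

Overall, product flow = 4441 lb/h.
glucose in = 2341×0.541 + 1245×0.233 + 855×0.302 = 1814.8 lb/h.
glucose fraction in F10 = 0.4086.

0.4086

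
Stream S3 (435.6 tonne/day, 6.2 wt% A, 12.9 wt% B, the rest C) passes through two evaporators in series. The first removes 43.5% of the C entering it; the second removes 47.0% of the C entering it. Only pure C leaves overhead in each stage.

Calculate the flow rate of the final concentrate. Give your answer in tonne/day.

188.7 tonne/day

C in feed = 435.6×0.809 = 352.4 tonne/day.
After stage 1: C left = (1−0.435)×352.4 = 199.11; stream total = 282.31 tonne/day.
After stage 2: C left = (1−0.470)×199.11 = 105.53; final concentrate = 188.73 tonne/day.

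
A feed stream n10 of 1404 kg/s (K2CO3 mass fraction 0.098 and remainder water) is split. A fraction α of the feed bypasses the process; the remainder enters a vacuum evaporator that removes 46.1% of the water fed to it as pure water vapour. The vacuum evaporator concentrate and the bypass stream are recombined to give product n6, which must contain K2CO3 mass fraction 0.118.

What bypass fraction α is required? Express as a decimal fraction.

All 1404×0.098 = 137.59 kg/s of K2CO3 reaches n6, so n6 = 137.59/0.118 = 1166 kg/s and vapour = 237.97 kg/s.
The evaporator receives (1−α)·1404 of feed at 0.902 water and removes 0.461 of that water:
0.461×0.902×(1−α)×1404 = 237.97
(1−α) = 237.97/583.81 = 0.4076;  α = 0.5924.

0.592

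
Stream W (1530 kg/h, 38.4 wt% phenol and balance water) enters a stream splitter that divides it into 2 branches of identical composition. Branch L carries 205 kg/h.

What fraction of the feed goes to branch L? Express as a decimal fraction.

0.134

Fraction to L = 205/1530 = 0.1340.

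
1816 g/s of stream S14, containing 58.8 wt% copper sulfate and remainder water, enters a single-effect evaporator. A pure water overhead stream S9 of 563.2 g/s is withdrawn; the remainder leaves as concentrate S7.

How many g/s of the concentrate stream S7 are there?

1253 g/s

Concentrate = 1816 − 563.2 = 1252.8 g/s.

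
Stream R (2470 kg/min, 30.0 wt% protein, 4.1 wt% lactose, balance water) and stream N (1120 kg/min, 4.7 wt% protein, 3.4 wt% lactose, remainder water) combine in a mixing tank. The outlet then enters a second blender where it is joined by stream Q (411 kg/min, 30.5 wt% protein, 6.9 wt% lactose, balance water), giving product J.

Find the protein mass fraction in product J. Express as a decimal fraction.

Overall, product flow = 4001 kg/min.
protein in = 2470×0.300 + 1120×0.047 + 411×0.305 = 919 kg/min.
protein fraction in J = 0.230.

0.230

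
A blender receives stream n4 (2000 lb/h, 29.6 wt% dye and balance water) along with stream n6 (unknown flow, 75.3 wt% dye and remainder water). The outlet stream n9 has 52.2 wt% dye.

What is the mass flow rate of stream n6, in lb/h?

1957 lb/h

Let n6 be the unknown flow. Total out = 2000 + n6.
dye balance: 592 + 0.753·n6 = 0.522·(2000 + n6)
(0.753 − 0.522)·n6 = 0.522×2000 − 592 = 452
n6 = 452 / 0.231 = 1956.7 lb/h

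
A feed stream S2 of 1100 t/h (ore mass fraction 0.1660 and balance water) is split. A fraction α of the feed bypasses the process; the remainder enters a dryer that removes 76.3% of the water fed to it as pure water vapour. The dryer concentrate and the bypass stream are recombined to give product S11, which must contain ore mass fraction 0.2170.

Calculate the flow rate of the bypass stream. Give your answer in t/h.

693.7 t/h

All 1100×0.166 = 182.6 t/h of ore reaches S11, so S11 = 182.6/0.217 = 841.47 t/h and vapour = 258.53 t/h.
The evaporator receives (1−α)·1100 of feed at 0.834 water and removes 0.763 of that water:
0.763×0.834×(1−α)×1100 = 258.53
(1−α) = 258.53/699.98 = 0.3693;  α = 0.6307.
Bypass flow = 0.6307×1100 = 693.73 t/h.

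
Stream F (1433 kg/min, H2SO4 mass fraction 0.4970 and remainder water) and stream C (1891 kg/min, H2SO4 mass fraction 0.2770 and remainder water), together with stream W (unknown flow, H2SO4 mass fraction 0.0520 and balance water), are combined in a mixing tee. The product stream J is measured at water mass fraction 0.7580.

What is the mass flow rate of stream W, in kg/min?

2272 kg/min

Let W be the unknown flow. Total out = 3324 + W.
water balance: 2088 + 0.948·W = 0.758·(3324 + W)
(0.948 − 0.758)·W = 0.758×3324 − 2088 = 431.6
W = 431.6 / 0.190 = 2271.6 kg/min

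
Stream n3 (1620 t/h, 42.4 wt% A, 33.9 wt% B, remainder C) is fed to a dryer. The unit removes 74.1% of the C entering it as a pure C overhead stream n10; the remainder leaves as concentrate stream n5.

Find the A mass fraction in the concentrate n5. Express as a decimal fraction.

A is not removed: 1620×0.424 = 686.88 t/h of A enters n5.
C entering = 1620×0.237 = 383.94 t/h; overhead removed = 0.741×383.94 = 284.5 t/h.
Concentrate = 1620 − 284.5 = 1335.5 t/h.
Mass fraction = 686.88/1335.5 = 0.5143.

0.5143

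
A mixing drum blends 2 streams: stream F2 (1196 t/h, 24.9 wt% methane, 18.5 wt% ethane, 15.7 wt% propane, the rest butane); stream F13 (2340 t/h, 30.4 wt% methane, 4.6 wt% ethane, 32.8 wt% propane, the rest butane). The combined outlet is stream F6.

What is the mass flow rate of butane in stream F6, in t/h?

1243 t/h

butane out = butane in = 1196×0.409 + 2340×0.322 = 1242.6 t/h.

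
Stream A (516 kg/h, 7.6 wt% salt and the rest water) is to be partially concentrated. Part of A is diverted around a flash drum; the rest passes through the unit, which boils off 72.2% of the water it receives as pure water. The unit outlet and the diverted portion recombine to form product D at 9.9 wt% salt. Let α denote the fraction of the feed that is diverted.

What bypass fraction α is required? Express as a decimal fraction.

All 516×0.076 = 39.216 kg/h of salt reaches D, so D = 39.216/0.099 = 396.12 kg/h and vapour = 119.88 kg/h.
The evaporator receives (1−α)·516 of feed at 0.924 water and removes 0.722 of that water:
0.722×0.924×(1−α)×516 = 119.88
(1−α) = 119.88/344.24 = 0.3482;  α = 0.6518.

0.652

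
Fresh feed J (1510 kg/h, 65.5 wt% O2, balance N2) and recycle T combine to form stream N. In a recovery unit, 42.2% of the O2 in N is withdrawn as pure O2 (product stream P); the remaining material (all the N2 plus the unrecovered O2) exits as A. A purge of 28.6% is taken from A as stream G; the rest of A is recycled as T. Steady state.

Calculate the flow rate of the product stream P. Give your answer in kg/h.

710.7 kg/h

O2 in N: m_A = 1510×0.655 + (1−0.286)·(1−0.422)·m_A, so m_A = 989.05/0.5873 = 1684 kg/h.
Product P = 0.422×1684 = 710.66 kg/h.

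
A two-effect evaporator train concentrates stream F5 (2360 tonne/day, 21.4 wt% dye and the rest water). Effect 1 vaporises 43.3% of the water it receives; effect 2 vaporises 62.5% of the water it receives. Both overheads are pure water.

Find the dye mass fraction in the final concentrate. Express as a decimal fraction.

water in feed = 2360×0.786 = 1855 tonne/day.
After stage 1: water left = (1−0.433)×1855 = 1051.8; stream total = 1556.8 tonne/day.
After stage 2: water left = (1−0.625)×1051.8 = 394.41; final concentrate = 899.45 tonne/day.
dye fraction = 505.04/899.45 = 0.561.

0.561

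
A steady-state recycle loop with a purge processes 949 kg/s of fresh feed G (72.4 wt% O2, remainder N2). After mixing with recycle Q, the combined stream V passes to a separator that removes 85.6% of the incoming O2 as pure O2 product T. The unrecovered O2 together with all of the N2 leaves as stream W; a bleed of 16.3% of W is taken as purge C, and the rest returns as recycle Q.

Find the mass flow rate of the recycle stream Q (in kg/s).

N2 enters only via G and leaves only via the purge: 949×0.276 = 0.163×(N2 in W), and the separator passes all N2, so N2 in V = N2 in W = 1606.9 kg/s.
O2 in V: m_A = 949×0.724 + (1−0.163)·(1−0.856)·m_A, so m_A = 687.08/0.8795 = 781.24 kg/s.
W = (1−0.856)×781.24 + 1606.9 = 1719.4 kg/s.
Recycle Q = (1−0.163)×1719.4 = 1439.1 kg/s.

1439 kg/s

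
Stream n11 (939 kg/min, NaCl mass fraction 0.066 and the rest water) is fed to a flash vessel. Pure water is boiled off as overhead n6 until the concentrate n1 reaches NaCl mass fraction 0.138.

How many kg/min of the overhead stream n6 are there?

NaCl is conserved: 939×0.066 = 61.974 kg/min all reports to the concentrate.
Concentrate = 61.974/(target fraction) = 449.09 kg/min.
Overhead = 939 − 449.09 = 489.91 kg/min.

489.9 kg/min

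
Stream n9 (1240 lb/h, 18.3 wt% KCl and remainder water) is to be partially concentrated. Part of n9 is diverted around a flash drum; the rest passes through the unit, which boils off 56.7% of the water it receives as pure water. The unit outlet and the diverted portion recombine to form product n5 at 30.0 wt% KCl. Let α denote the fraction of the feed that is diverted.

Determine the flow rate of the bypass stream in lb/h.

All 1240×0.183 = 226.92 lb/h of KCl reaches n5, so n5 = 226.92/0.300 = 756.4 lb/h and vapour = 483.6 lb/h.
The evaporator receives (1−α)·1240 of feed at 0.817 water and removes 0.567 of that water:
0.567×0.817×(1−α)×1240 = 483.6
(1−α) = 483.6/574.42 = 0.8419;  α = 0.1581.
Bypass flow = 0.1581×1240 = 196.05 lb/h.

196 lb/h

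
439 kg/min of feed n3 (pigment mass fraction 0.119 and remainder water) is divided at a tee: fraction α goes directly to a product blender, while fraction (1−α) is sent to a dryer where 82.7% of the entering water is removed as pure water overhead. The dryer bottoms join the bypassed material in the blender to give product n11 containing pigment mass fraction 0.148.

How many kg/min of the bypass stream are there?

All 439×0.119 = 52.241 kg/min of pigment reaches n11, so n11 = 52.241/0.148 = 352.98 kg/min and vapour = 86.02 kg/min.
The evaporator receives (1−α)·439 of feed at 0.881 water and removes 0.827 of that water:
0.827×0.881×(1−α)×439 = 86.02
(1−α) = 86.02/319.85 = 0.2689;  α = 0.7311.
Bypass flow = 0.7311×439 = 320.94 kg/min.

320.9 kg/min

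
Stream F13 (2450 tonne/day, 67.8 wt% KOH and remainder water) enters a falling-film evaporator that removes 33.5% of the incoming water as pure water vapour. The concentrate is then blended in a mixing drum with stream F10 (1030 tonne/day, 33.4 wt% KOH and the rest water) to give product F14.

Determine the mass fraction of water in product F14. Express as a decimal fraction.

0.376

Vapour removed = 0.335×0.322×2450 = 264.28 tonne/day; concentrate = 2185.7 tonne/day.
water reaching the mixer = 524.62 (from concentrate) + 1030×0.666 = 1210.6 tonne/day.
Product flow = 2185.7 + 1030 = 3215.7 tonne/day; water fraction = 0.376.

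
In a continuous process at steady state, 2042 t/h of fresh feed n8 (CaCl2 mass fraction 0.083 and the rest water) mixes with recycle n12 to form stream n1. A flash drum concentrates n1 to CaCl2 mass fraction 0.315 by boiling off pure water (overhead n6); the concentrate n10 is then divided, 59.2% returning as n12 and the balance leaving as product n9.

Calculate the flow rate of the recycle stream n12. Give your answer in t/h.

Overall CaCl2 balance (none leaves overhead): CaCl2 in fresh feed = CaCl2 in product, i.e. 2042×0.083 = (1−0.592)·n10·0.315.
n10 = 169.49/(0.315×0.408) = 1318.8 t/h.
Recycle n12 = 0.592×1318.8 = 780.7 t/h.

780.7 t/h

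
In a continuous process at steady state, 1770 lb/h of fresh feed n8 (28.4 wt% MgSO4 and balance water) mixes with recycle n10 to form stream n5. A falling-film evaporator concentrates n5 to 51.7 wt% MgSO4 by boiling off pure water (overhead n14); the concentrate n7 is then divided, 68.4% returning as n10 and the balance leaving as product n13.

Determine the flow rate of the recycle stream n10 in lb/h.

2105 lb/h

Overall MgSO4 balance (none leaves overhead): MgSO4 in fresh feed = MgSO4 in product, i.e. 1770×0.284 = (1−0.684)·n7·0.517.
n7 = 502.68/(0.517×0.316) = 3076.9 lb/h.
Recycle n10 = 0.684×3076.9 = 2104.6 lb/h.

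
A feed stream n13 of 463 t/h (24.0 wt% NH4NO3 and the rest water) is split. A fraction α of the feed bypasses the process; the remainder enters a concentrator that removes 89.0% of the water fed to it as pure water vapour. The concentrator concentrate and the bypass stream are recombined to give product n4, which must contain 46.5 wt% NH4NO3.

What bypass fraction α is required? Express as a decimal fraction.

0.285

All 463×0.240 = 111.12 t/h of NH4NO3 reaches n4, so n4 = 111.12/0.465 = 238.97 t/h and vapour = 224.03 t/h.
The evaporator receives (1−α)·463 of feed at 0.760 water and removes 0.890 of that water:
0.890×0.760×(1−α)×463 = 224.03
(1−α) = 224.03/313.17 = 0.7154;  α = 0.2846.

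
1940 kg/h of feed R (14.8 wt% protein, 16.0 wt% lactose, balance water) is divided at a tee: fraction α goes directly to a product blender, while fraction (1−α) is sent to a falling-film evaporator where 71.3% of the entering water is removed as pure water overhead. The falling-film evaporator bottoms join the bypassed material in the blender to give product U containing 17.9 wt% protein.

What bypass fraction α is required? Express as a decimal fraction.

All 1940×0.148 = 287.12 kg/h of protein reaches U, so U = 287.12/0.179 = 1604 kg/h and vapour = 335.98 kg/h.
The evaporator receives (1−α)·1940 of feed at 0.692 water and removes 0.713 of that water:
0.713×0.692×(1−α)×1940 = 335.98
(1−α) = 335.98/957.19 = 0.3510;  α = 0.6490.

0.649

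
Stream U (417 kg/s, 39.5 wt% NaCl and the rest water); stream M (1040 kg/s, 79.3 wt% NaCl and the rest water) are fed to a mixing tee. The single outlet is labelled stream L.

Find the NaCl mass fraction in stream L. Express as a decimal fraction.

0.679

Total flow out = 417 + 1040 = 1457 kg/s.
NaCl in = 417×0.395 + 1040×0.793 = 989.44 kg/s.
NaCl mass fraction in L = 989.44/1457 = 0.679.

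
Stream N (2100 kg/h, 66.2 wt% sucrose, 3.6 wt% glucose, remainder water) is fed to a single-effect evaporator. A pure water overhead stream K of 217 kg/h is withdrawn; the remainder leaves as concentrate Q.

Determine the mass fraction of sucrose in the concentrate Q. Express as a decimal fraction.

sucrose is not removed: 2100×0.662 = 1390.2 kg/h of sucrose enters Q.
Concentrate = 2100 − 217 = 1883 kg/h.
Mass fraction = 1390.2/1883 = 0.738.

0.738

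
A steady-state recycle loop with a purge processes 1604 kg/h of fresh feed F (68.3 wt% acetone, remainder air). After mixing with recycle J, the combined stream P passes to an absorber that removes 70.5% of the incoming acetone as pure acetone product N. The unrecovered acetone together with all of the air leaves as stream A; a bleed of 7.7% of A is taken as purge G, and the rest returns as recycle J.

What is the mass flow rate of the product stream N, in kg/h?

1061 kg/h

acetone in P: m_A = 1604×0.683 + (1−0.077)·(1−0.705)·m_A, so m_A = 1095.5/0.7277 = 1505.4 kg/h.
Product N = 0.705×1505.4 = 1061.3 kg/h.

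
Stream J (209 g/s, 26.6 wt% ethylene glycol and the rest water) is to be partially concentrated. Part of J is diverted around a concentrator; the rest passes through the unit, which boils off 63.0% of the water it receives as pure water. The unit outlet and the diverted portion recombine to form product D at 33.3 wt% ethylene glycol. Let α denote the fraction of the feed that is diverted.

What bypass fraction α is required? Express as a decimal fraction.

All 209×0.266 = 55.594 g/s of ethylene glycol reaches D, so D = 55.594/0.333 = 166.95 g/s and vapour = 42.051 g/s.
The evaporator receives (1−α)·209 of feed at 0.734 water and removes 0.630 of that water:
0.630×0.734×(1−α)×209 = 42.051
(1−α) = 42.051/96.646 = 0.4351;  α = 0.5649.

0.565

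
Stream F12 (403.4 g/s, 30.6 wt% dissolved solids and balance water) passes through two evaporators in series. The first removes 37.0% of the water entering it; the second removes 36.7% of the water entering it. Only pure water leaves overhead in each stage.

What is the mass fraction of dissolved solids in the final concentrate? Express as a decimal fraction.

0.5251

water in feed = 403.4×0.694 = 279.96 g/s.
After stage 1: water left = (1−0.370)×279.96 = 176.37; stream total = 299.81 g/s.
After stage 2: water left = (1−0.367)×176.37 = 111.65; final concentrate = 235.09 g/s.
dissolved solids fraction = 123.44/235.09 = 0.5251.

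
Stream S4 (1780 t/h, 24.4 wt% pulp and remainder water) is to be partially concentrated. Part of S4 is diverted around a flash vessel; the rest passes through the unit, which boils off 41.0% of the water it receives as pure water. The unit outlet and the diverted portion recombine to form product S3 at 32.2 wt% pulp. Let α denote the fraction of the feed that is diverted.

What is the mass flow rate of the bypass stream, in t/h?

388.9 t/h

All 1780×0.244 = 434.32 t/h of pulp reaches S3, so S3 = 434.32/0.322 = 1348.8 t/h and vapour = 431.18 t/h.
The evaporator receives (1−α)·1780 of feed at 0.756 water and removes 0.410 of that water:
0.410×0.756×(1−α)×1780 = 431.18
(1−α) = 431.18/551.73 = 0.7815;  α = 0.2185.
Bypass flow = 0.2185×1780 = 388.92 t/h.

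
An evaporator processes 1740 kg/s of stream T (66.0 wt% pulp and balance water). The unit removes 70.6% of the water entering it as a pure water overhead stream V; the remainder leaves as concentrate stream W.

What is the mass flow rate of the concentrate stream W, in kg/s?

1322 kg/s

water entering = 1740×0.340 = 591.6 kg/s; overhead removed = 0.706×591.6 = 417.67 kg/s.
Concentrate = 1740 − 417.67 = 1322.3 kg/s.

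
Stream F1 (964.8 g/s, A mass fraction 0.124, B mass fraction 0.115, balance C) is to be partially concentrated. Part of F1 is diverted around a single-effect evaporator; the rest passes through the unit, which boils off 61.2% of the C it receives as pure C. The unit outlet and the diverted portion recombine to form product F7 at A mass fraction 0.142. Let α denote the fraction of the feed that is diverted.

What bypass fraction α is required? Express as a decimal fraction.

All 964.8×0.124 = 119.64 g/s of A reaches F7, so F7 = 119.64/0.142 = 842.5 g/s and vapour = 122.3 g/s.
The evaporator receives (1−α)·964.8 of feed at 0.761 C and removes 0.612 of that C:
0.612×0.761×(1−α)×964.8 = 122.3
(1−α) = 122.3/449.34 = 0.2722;  α = 0.7278.

0.728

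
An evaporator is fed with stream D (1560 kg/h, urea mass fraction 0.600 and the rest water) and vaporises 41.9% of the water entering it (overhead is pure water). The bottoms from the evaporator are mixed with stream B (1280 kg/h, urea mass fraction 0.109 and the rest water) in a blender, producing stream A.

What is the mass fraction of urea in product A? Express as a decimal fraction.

0.417

Vapour removed = 0.419×0.400×1560 = 261.46 kg/h; concentrate = 1298.5 kg/h.
urea reaching the mixer = 936 (from concentrate) + 1280×0.109 = 1075.5 kg/h.
Product flow = 1298.5 + 1280 = 2578.5 kg/h; urea fraction = 0.417.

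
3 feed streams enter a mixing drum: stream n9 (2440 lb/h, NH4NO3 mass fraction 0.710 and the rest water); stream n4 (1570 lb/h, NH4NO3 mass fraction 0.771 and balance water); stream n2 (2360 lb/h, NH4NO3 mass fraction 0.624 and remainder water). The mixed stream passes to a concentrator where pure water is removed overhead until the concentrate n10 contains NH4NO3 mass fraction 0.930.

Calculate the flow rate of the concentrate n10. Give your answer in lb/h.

NH4NO3 entering = 2440×0.710 + 1570×0.771 + 2360×0.624 = 4415.5 lb/h.
All NH4NO3 reports to n10, so n10 = 4415.5/0.930 = 4747.9 lb/h.

4748 lb/h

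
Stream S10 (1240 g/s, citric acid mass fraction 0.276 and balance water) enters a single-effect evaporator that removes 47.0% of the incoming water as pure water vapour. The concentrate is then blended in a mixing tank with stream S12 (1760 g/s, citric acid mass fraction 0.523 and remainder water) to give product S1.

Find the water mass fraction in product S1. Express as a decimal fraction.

Vapour removed = 0.470×0.724×1240 = 421.95 g/s; concentrate = 818.05 g/s.
water reaching the mixer = 475.81 (from concentrate) + 1760×0.477 = 1315.3 g/s.
Product flow = 818.05 + 1760 = 2578.1 g/s; water fraction = 0.510.

0.510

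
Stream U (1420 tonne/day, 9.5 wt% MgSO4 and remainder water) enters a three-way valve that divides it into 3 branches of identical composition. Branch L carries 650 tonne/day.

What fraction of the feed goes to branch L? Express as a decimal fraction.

0.458

Fraction to L = 650/1420 = 0.4577.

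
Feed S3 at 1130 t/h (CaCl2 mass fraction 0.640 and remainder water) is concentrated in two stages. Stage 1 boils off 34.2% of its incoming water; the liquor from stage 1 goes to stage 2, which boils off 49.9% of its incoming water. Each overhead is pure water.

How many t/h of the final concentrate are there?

857.3 t/h

water in feed = 1130×0.360 = 406.8 t/h.
After stage 1: water left = (1−0.342)×406.8 = 267.67; stream total = 990.87 t/h.
After stage 2: water left = (1−0.499)×267.67 = 134.1; final concentrate = 857.3 t/h.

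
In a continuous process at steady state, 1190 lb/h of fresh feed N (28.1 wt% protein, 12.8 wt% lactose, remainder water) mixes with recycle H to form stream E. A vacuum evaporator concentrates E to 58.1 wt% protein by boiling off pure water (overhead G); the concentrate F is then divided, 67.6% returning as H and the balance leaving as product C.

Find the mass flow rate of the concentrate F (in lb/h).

1776 lb/h

Overall protein balance (none leaves overhead): protein in fresh feed = protein in product, i.e. 1190×0.281 = (1−0.676)·F·0.581.
F = 334.39/(0.581×0.324) = 1776.4 lb/h.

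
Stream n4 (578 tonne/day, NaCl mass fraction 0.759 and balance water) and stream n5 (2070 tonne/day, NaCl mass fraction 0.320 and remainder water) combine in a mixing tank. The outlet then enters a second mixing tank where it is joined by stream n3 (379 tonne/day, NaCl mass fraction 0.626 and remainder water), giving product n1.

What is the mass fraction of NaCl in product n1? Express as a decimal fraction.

Overall, product flow = 3027 tonne/day.
NaCl in = 578×0.759 + 2070×0.320 + 379×0.626 = 1338.4 tonne/day.
NaCl fraction in n1 = 0.442.

0.442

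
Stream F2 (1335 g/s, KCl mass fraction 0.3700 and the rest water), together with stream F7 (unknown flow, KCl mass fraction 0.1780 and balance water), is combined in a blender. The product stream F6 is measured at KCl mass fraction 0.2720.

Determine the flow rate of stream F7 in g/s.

Let F7 be the unknown flow. Total out = 1335 + F7.
KCl balance: 493.95 + 0.178·F7 = 0.272·(1335 + F7)
(0.178 − 0.272)·F7 = 0.272×1335 − 493.95 = -130.83
F7 = -130.83 / -0.094 = 1391.8 g/s

1392 g/s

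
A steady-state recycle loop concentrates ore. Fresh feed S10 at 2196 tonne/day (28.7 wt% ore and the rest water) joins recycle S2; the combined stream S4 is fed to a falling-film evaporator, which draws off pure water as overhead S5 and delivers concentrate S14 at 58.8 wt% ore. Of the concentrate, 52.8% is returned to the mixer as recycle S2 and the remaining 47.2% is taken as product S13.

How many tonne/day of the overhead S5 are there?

Overall ore balance (none leaves overhead): ore in fresh feed = ore in product, i.e. 2196×0.287 = (1−0.528)·S14·0.588.
S14 = 630.25/(0.588×0.472) = 2270.9 tonne/day.
Recycle S2 = 0.528×2270.9 = 1199 tonne/day.
Combined feed S4 = 2196 + 1199 = 3395 tonne/day.
Overhead S5 = S4 − S14 = 3395 − 2270.9 = 1124.1 tonne/day.

1124 tonne/day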